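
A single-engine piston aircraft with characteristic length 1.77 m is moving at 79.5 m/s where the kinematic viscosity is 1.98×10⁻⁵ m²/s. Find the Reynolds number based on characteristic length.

Re = v·c/ν = 79.5 × 1.77 / (1.98×10⁻⁵) = 7.11×10^6

Re = 7.11×10^6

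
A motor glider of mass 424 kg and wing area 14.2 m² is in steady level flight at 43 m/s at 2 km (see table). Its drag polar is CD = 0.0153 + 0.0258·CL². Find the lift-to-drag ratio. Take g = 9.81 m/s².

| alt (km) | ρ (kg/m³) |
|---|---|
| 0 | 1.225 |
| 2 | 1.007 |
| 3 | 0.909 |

At 2 km, from the table: ρ = 1.007 kg/m³.
In steady level flight, lift balances weight: W = mg = 424 × 9.81 = 4159.4 N.
q = ½ρv² = ½ × 1.007 × 43² = 931 Pa.
CL = W/(q·S) = 4159.4 / (931 × 14.2) = 0.3146.
CD = 0.0153 + 0.0258 × 0.3146² = 0.01785.
L/D = CL/CD = 0.3146 / 0.01785 = 17.6

L/D = 17.6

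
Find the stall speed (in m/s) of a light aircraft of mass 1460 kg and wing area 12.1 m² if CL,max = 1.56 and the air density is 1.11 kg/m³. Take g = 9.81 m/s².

Weight W = mg = 1460 × 9.81 = 14320 N.
From L = ½ρV²S·CL,max = W: V_stall = √(2W/(ρSCL,max)) = √(2·14320/(1.11·12.1·1.56))
V_stall = √1367 = 37 m/s

V_stall = 37 m/s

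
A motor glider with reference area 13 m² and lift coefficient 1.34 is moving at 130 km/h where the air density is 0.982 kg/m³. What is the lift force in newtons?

Convert speed: v = 130 km/h ÷ 3.6 = 36.11 m/s.
L = ½ρv²S·CL = ½ × 0.982 × 36.11² × 13 × 1.34 = 11200 N ≈ 11.2 kN

L = 11200 N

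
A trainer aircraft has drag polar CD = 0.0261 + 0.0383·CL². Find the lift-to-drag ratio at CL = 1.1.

L/D = 15.2

CD = 0.0261 + 0.0383 × 1.1² = 0.07244
L/D = CL/CD = 1.1 / 0.07244 = 15.2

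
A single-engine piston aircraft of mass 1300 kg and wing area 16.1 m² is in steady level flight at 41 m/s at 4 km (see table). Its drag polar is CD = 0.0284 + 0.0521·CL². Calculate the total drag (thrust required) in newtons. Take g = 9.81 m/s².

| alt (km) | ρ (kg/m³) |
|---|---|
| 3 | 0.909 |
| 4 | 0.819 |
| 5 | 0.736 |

D = 1080 N

At 4 km, from the table: ρ = 0.819 kg/m³.
Weight W = mg = 1300 × 9.81 = 12753 N; in level flight L = W.
Dynamic pressure q = 0.5 × 0.819 × 41² = 688.4 Pa.
CL = 2W/(ρv²S) = 2×12753/(0.819×41²×16.1) = 1.151.
CD = 0.0284 + 0.0521 × 1.151² = 0.09739.
D = q·S·CD = 688.4 × 16.1 × 0.09739 = 1079 N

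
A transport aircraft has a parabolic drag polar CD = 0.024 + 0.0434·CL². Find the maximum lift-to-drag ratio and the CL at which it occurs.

For CD = CD0 + K·CL², (L/D)max occurs at CL* = √(CD0/K) and equals 1/(2√(K·CD0)).
(L/D)max = 1/(2√(0.0434 × 0.024)) = 1/(2 × 0.03227) = 15.5
CL* = √(0.024/0.0434) = 0.744

(L/D)max = 15.5, at CL = 0.744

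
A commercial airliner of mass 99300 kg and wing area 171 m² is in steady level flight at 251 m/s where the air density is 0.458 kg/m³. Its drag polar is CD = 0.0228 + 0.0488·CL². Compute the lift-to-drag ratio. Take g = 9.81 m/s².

L/D = 13

Level flight ⇒ L = W = m·g = 99300 × 9.81 = 9.7413×10^5 N.
q = ½ρv² = ½ × 0.458 × 251² = 14430 Pa.
CL = 2W/(ρv²S) = 2×9.7413×10^5/(0.458×251²×171) = 0.3949.
CD = 0.0228 + 0.0488 × 0.3949² = 0.03041.
L/D = CL/CD = 0.3949 / 0.03041 = 13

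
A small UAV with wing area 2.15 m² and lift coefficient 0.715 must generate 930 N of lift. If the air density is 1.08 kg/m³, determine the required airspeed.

L = ½ρv²S·CL ⇒ v = √(2L/(ρ·S·CL))
v = √(2 × 930 / (1.08 × 2.15 × 0.715)) = √1120 = 33.5 m/s

v = 33.5 m/s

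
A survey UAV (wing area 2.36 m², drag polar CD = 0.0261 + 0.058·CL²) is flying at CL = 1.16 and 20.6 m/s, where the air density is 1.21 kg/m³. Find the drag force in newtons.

D = 63.1 N

CD = 0.0261 + 0.058 × 1.16² = 0.1041
D = ½ρv²S·CD = ½ × 1.21 × 20.6² × 2.36 × 0.1041 = 63.1 N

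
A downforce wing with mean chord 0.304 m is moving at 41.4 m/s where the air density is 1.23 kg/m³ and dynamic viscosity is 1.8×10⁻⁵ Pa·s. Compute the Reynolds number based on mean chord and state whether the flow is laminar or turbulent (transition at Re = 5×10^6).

Re = 8.6×10^5 (laminar)

Re = ρ·v·c/μ = 1.23 × 41.4 × 0.304 / (1.8×10⁻⁵) = 8.6×10^5
Since 8.6×10^5 < 5×10^6, the flow is laminar.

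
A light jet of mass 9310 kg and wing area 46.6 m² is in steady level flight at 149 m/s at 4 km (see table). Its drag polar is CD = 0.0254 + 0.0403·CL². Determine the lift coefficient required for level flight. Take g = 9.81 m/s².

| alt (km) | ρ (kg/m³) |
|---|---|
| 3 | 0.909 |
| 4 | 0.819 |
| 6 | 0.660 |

CL = 0.216

At 4 km, from the table: ρ = 0.819 kg/m³.
In steady level flight, lift balances weight: W = mg = 9310 × 9.81 = 91331 N.
Dynamic pressure q = 0.5 × 0.819 × 149² = 9091 Pa.
Required CL = L/(qS) = 91331/(9091·46.6) = 0.2156.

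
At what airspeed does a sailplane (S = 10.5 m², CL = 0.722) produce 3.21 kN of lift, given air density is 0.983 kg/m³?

v = 29.4 m/s

L = ½ρv²S·CL ⇒ v = √(2L/(ρ·S·CL))
v = √(2 × 3210 / (0.983 × 10.5 × 0.722)) = √861.5 = 29.4 m/s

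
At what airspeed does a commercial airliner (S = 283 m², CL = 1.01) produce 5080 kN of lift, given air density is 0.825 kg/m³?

L = ½ρv²S·CL ⇒ v = √(2L/(ρ·S·CL))
v = √(2 × 5.08×10^6 / (0.825 × 283 × 1.01)) = √43090 = 208 m/s

v = 208 m/s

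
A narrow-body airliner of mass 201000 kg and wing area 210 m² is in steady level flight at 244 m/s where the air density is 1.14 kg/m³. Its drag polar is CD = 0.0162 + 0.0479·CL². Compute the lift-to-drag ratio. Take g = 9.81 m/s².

L/D = 13.9

Weight W = mg = 201000 × 9.81 = 1.9718×10^6 N; in level flight L = W.
Dynamic pressure q = 0.5 × 1.14 × 244² = 33940 Pa.
CL = 2W/(ρv²S) = 2×1.9718×10^6/(1.14×244²×210) = 0.2767.
CD = 0.0162 + 0.0479 × 0.2767² = 0.01987.
L/D = CL/CD = 0.2767 / 0.01987 = 13.9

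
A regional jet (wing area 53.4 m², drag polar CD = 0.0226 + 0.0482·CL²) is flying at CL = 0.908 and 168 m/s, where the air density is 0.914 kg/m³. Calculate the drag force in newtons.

D = 42900 N

CD = 0.0226 + 0.0482 × 0.908² = 0.06234
D = ½ρv²S·CD = ½ × 0.914 × 168² × 53.4 × 0.06234 = 42900 N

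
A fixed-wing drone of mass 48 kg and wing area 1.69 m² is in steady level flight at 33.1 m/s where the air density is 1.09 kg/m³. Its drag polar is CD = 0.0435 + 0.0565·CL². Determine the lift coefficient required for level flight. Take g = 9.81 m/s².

CL = 0.467

In steady level flight, lift balances weight: W = mg = 48 × 9.81 = 470.88 N.
q = ½ρv² = ½ × 1.09 × 33.1² = 597.1 Pa.
Required CL = L/(qS) = 470.88/(597.1·1.69) = 0.4666.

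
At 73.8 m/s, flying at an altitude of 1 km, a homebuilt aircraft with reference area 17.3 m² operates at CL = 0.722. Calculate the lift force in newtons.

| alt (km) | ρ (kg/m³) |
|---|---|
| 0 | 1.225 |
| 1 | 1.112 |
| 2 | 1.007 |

At 1 km, from the table: ρ = 1.112 kg/m³.
Dynamic pressure q = ½ρv² = ½ × 1.112 × 73.8² = 3028 Pa.
L = q·S·CL = 3028 × 17.3 × 0.722 = 37800 N ≈ 37.8 kN

L = 37800 N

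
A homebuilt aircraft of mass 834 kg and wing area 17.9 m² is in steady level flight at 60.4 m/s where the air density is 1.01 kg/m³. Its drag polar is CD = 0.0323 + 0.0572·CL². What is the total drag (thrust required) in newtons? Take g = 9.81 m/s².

D = 1180 N

In steady level flight, lift balances weight: W = mg = 834 × 9.81 = 8181.5 N.
q = ½ρv² = ½ × 1.01 × 60.4² = 1842 Pa.
CL = 2W/(ρv²S) = 2×8181.5/(1.01×60.4²×17.9) = 0.2481.
CD = 0.0323 + 0.0572 × 0.2481² = 0.03582.
D = q·S·CD = 1842 × 17.9 × 0.03582 = 1181 N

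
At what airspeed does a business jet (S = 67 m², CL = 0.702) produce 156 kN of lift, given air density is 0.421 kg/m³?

v = 126 m/s

L = ½ρv²S·CL ⇒ v = √(2L/(ρ·S·CL))
v = √(2 × 1.56×10^5 / (0.421 × 67 × 0.702)) = √15760 = 126 m/s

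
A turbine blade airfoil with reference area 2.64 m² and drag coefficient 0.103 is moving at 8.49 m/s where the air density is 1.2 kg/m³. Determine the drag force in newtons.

D = ½ρv²S·CD = ½ × 1.2 × 8.49² × 2.64 × 0.103 = 11.8 N

D = 11.8 N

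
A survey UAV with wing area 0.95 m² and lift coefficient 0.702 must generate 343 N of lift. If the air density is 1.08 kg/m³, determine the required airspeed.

v = 30.9 m/s

L = ½ρv²S·CL ⇒ v = √(2L/(ρ·S·CL))
v = √(2 × 343 / (1.08 × 0.95 × 0.702)) = √952.4 = 30.9 m/s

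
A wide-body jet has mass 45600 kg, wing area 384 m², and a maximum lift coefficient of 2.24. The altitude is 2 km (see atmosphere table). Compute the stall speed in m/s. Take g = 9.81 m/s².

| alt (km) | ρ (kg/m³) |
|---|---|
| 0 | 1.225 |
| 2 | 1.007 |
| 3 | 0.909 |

V_stall = 32.1 m/s

At 2 km, from the table: ρ = 1.007 kg/m³.
Stall occurs when L = W at CL,max. W = mg = 45600 × 9.81 = 4.473×10^5 N.
From L = ½ρV²S·CL,max = W: V_stall = √(2W/(ρSCL,max)) = √(2·4.473×10^5/(1.007·384·2.24))
V_stall = √1033 = 32.1 m/s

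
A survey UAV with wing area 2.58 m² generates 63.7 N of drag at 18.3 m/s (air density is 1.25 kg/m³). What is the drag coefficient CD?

From D = ½ρv²S·CD, rearranging gives CD = 2D/(ρv²S).
CD = 2 × 63.7 / (1.25 × 18.3² × 2.58) = 0.118

CD = 0.118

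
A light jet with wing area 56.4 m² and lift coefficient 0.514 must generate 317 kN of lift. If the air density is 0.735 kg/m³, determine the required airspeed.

v = 172 m/s

L = ½ρv²S·CL ⇒ v = √(2L/(ρ·S·CL))
v = √(2 × 3.17×10^5 / (0.735 × 56.4 × 0.514)) = √29750 = 172 m/s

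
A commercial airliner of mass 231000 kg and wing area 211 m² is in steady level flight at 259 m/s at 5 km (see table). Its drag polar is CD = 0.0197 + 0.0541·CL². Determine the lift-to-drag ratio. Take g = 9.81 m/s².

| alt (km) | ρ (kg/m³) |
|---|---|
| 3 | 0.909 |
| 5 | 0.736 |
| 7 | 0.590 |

L/D = 14.5

At 5 km, from the table: ρ = 0.736 kg/m³.
In steady level flight, lift balances weight: W = mg = 231000 × 9.81 = 2.2661×10^6 N.
q = ½ρv² = ½ × 0.736 × 259² = 24690 Pa.
CL = W/(q·S) = 2.2661×10^6 / (24690 × 211) = 0.4351.
CD = 0.0197 + 0.0541 × 0.4351² = 0.02994.
L/D = CL/CD = 0.4351 / 0.02994 = 14.5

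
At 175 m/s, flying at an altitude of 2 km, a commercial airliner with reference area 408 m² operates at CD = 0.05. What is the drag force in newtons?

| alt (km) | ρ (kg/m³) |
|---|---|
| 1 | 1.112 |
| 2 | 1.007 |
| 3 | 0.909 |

D = 3.15×10^5 N

At 2 km, from the table: ρ = 1.007 kg/m³.
Dynamic pressure q = ½ρv² = ½ × 1.007 × 175² = 15420 Pa.
D = q·S·CD = 15420 × 408 × 0.05 = 3.15×10^5 N ≈ 315 kN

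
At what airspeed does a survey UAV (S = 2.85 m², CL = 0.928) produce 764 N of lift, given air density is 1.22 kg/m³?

v = 21.8 m/s

L = ½ρv²S·CL ⇒ v = √(2L/(ρ·S·CL))
v = √(2 × 764 / (1.22 × 2.85 × 0.928)) = √473.6 = 21.8 m/s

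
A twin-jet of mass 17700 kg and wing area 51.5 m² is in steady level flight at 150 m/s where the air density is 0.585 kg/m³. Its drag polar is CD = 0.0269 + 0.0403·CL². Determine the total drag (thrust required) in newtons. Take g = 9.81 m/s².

D = 12700 N

In steady level flight, lift balances weight: W = mg = 17700 × 9.81 = 1.7364×10^5 N.
Dynamic pressure q = 0.5 × 0.585 × 150² = 6581 Pa.
CL = W/(q·S) = 1.7364×10^5 / (6581 × 51.5) = 0.5123.
CD = 0.0269 + 0.0403 × 0.5123² = 0.03748.
D = q·S·CD = 6581 × 51.5 × 0.03748 = 12700 N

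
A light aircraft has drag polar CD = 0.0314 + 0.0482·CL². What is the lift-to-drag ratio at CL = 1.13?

L/D = 12.2

CD = 0.0314 + 0.0482 × 1.13² = 0.09295
L/D = CL/CD = 1.13 / 0.09295 = 12.2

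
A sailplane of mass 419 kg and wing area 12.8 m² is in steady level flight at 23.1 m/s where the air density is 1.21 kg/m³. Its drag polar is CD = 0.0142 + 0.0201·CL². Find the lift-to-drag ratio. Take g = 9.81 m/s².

In steady level flight, lift balances weight: W = mg = 419 × 9.81 = 4110.4 N.
Dynamic pressure q = 0.5 × 1.21 × 23.1² = 322.8 Pa.
Required CL = L/(qS) = 4110.4/(322.8·12.8) = 0.9947.
CD = 0.0142 + 0.0201 × 0.9947² = 0.03409.
L/D = CL/CD = 0.9947 / 0.03409 = 29.2

L/D = 29.2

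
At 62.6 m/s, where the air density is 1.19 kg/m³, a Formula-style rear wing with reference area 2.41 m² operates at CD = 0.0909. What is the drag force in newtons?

D = 511 N

D = ½ρv²S·CD = ½ × 1.19 × 62.6² × 2.41 × 0.0909 = 511 N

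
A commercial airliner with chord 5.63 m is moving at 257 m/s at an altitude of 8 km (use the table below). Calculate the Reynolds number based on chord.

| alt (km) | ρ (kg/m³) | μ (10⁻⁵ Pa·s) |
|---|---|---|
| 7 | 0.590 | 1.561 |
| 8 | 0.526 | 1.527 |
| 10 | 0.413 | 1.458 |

Re = 4.98×10^7

At 8 km, from the table: ρ = 0.526 kg/m³, μ = 1.527×10⁻⁵ Pa·s.
Re = ρ·v·c/μ = 0.526 × 257 × 5.63 / (1.527×10⁻⁵) = 4.98×10^7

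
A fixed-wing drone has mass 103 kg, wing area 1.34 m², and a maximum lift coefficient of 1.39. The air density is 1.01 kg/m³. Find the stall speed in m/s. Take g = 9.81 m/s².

V_stall = 32.8 m/s

At stall, lift equals weight: L = W = m·g = 103 × 9.81 = 1010 N.
V_stall = √(2W/(ρ·S·CL,max)) = √(2 × 1010 / (1.01 × 1.34 × 1.39))
V_stall = √1074 = 32.8 m/s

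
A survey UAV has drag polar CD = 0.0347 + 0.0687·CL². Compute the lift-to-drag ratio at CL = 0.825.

L/D = 10.1

CD = 0.0347 + 0.0687 × 0.825² = 0.08146
L/D = CL/CD = 0.825 / 0.08146 = 10.1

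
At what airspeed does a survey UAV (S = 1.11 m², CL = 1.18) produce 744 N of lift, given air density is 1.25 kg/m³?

v = 30.1 m/s

L = ½ρv²S·CL ⇒ v = √(2L/(ρ·S·CL))
v = √(2 × 744 / (1.25 × 1.11 × 1.18)) = √908.8 = 30.1 m/s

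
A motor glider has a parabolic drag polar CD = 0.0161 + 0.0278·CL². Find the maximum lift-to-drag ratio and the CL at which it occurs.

(L/D)max = 23.6, at CL = 0.761

For CD = CD0 + K·CL², (L/D)max occurs at CL* = √(CD0/K) and equals 1/(2√(K·CD0)).
(L/D)max = 1/(2√(0.0278 × 0.0161)) = 1/(2 × 0.02116) = 23.6
CL* = √(0.0161/0.0278) = 0.761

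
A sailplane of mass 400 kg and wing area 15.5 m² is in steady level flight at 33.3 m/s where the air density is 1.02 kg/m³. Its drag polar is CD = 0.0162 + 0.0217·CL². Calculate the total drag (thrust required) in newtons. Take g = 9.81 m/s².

In steady level flight, lift balances weight: W = mg = 400 × 9.81 = 3924 N.
Dynamic pressure q = 0.5 × 1.02 × 33.3² = 565.5 Pa.
CL = 2W/(ρv²S) = 2×3924/(1.02×33.3²×15.5) = 0.4477.
CD = 0.0162 + 0.0217 × 0.4477² = 0.02055.
D = q·S·CD = 565.5 × 15.5 × 0.02055 = 180.1 N

D = 180 N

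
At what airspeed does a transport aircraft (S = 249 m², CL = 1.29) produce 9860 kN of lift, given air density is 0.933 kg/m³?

v = 257 m/s

L = ½ρv²S·CL ⇒ v = √(2L/(ρ·S·CL))
v = √(2 × 9.86×10^6 / (0.933 × 249 × 1.29)) = √65800 = 257 m/s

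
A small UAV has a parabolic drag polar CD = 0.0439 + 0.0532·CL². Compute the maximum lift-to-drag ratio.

(L/D)max = 10.3

For CD = CD0 + K·CL², (L/D)max occurs at CL* = √(CD0/K) and equals 1/(2√(K·CD0)).
(L/D)max = 1/(2√(0.0532 × 0.0439)) = 1/(2 × 0.04833) = 10.3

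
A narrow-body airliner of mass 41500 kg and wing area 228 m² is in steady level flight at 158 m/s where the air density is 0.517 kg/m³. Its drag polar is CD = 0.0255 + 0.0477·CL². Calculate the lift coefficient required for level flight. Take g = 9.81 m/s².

CL = 0.277

Level flight ⇒ L = W = m·g = 41500 × 9.81 = 4.0712×10^5 N.
q = ½ρv² = ½ × 0.517 × 158² = 6453 Pa.
CL = W/(q·S) = 4.0712×10^5 / (6453 × 228) = 0.2767.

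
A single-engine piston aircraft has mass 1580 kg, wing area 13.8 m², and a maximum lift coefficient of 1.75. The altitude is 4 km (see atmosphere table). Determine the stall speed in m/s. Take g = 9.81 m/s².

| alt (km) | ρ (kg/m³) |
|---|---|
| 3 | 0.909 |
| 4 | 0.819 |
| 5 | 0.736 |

V_stall = 39.6 m/s

At 4 km, from the table: ρ = 0.819 kg/m³.
Stall occurs when L = W at CL,max. W = mg = 1580 × 9.81 = 15500 N.
V_stall = √(2W/(ρ·S·CL,max)) = √(2 × 15500 / (0.819 × 13.8 × 1.75))
V_stall = √1567 = 39.6 m/s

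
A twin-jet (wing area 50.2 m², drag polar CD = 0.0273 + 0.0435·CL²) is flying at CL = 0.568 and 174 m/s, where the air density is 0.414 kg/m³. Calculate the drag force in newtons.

CD = 0.0273 + 0.0435 × 0.568² = 0.04133
D = ½ρv²S·CD = ½ × 0.414 × 174² × 50.2 × 0.04133 = 13000 N

D = 13000 N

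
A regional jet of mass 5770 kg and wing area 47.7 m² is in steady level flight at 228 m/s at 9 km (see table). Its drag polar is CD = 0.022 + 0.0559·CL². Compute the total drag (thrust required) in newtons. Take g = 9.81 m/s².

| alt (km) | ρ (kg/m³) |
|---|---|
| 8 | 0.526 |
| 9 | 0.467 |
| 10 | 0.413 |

At 9 km, from the table: ρ = 0.467 kg/m³.
In steady level flight, lift balances weight: W = mg = 5770 × 9.81 = 56604 N.
q = ½ρv² = ½ × 0.467 × 228² = 12140 Pa.
CL = 2W/(ρv²S) = 2×56604/(0.467×228²×47.7) = 0.09776.
CD = 0.022 + 0.0559 × 0.09776² = 0.02253.
D = q·S·CD = 12140 × 47.7 × 0.02253 = 13050 N

D = 13000 N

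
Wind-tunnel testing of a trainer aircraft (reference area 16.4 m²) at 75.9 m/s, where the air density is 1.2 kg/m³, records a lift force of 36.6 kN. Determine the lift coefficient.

CL = 0.646

From L = ½ρv²S·CL, rearranging gives CL = 2L/(ρv²S).
CL = 2 × 36600 / (1.2 × 75.9² × 16.4) = 0.646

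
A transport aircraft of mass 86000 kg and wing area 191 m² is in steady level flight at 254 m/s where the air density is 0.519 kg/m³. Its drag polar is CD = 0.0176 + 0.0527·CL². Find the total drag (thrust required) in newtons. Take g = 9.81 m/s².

D = 68000 N

Weight W = mg = 86000 × 9.81 = 8.4366×10^5 N; in level flight L = W.
Dynamic pressure q = 0.5 × 0.519 × 254² = 16740 Pa.
Required CL = L/(qS) = 8.4366×10^5/(16740·191) = 0.2638.
CD = 0.0176 + 0.0527 × 0.2638² = 0.02127.
D = q·S·CD = 16740 × 191 × 0.02127 = 68010 N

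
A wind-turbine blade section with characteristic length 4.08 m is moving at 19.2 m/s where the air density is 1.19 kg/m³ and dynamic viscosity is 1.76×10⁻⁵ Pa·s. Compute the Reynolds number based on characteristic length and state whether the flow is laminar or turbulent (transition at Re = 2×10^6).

Re = ρ·v·c/μ = 1.19 × 19.2 × 4.08 / (1.76×10⁻⁵) = 5.3×10^6
Since 5.3×10^6 > 2×10^6, the flow is turbulent.

Re = 5.3×10^6 (turbulent)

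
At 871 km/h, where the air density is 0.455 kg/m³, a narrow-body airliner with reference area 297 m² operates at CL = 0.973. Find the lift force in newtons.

L = 3.85×10^6 N

Convert speed: v = 871 km/h ÷ 3.6 = 241.9 m/s.
L = ½ρv²S·CL = ½ × 0.455 × 241.9² × 297 × 0.973 = 3.85×10^6 N ≈ 3850 kN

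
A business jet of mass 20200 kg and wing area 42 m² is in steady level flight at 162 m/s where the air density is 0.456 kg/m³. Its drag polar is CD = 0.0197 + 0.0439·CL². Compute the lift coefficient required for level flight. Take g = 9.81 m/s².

Weight W = mg = 20200 × 9.81 = 1.9816×10^5 N; in level flight L = W.
q = ½ρv² = ½ × 0.456 × 162² = 5984 Pa.
Required CL = L/(qS) = 1.9816×10^5/(5984·42) = 0.7885.

CL = 0.789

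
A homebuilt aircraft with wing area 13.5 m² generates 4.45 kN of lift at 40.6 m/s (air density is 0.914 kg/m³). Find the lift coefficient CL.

CL = 0.438

From L = ½ρv²S·CL, rearranging gives CL = 2L/(ρv²S).
CL = 2 × 4450 / (0.914 × 40.6² × 13.5) = 0.438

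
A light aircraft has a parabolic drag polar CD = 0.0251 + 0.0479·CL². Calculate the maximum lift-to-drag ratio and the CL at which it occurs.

For CD = CD0 + K·CL², (L/D)max occurs at CL* = √(CD0/K) and equals 1/(2√(K·CD0)).
(L/D)max = 1/(2√(0.0479 × 0.0251)) = 1/(2 × 0.03467) = 14.4
CL* = √(0.0251/0.0479) = 0.724

(L/D)max = 14.4, at CL = 0.724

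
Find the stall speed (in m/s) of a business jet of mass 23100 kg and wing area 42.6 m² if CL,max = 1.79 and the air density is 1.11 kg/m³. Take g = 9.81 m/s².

At stall, lift equals weight: L = W = m·g = 23100 × 9.81 = 2.266×10^5 N.
V_stall = √(2W/(ρ·S·CL,max)) = √(2 × 2.266×10^5 / (1.11 × 42.6 × 1.79))
V_stall = √5355 = 73.2 m/s

V_stall = 73.2 m/s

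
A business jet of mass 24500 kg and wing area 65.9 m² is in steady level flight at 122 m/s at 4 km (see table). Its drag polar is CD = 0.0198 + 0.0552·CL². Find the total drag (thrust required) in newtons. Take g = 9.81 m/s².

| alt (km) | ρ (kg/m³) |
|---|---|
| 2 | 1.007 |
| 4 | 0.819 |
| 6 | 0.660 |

D = 15900 N

At 4 km, from the table: ρ = 0.819 kg/m³.
In steady level flight, lift balances weight: W = mg = 24500 × 9.81 = 2.4034×10^5 N.
Dynamic pressure q = 0.5 × 0.819 × 122² = 6095 Pa.
CL = W/(q·S) = 2.4034×10^5 / (6095 × 65.9) = 0.5984.
CD = 0.0198 + 0.0552 × 0.5984² = 0.03956.
D = q·S·CD = 6095 × 65.9 × 0.03956 = 15890 N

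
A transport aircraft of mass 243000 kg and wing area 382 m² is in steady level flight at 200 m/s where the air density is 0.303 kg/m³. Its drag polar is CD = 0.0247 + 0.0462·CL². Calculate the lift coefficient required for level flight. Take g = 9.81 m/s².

CL = 1.03

In steady level flight, lift balances weight: W = mg = 243000 × 9.81 = 2.3838×10^6 N.
Dynamic pressure q = 0.5 × 0.303 × 200² = 6060 Pa.
CL = W/(q·S) = 2.3838×10^6 / (6060 × 382) = 1.03.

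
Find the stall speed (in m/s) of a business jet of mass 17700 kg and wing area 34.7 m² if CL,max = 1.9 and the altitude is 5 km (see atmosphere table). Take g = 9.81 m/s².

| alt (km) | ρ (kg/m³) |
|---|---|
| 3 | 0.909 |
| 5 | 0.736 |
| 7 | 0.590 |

V_stall = 84.6 m/s

At 5 km, from the table: ρ = 0.736 kg/m³.
Weight W = mg = 17700 × 9.81 = 1.736×10^5 N.
From L = ½ρV²S·CL,max = W: V_stall = √(2W/(ρSCL,max)) = √(2·1.736×10^5/(0.736·34.7·1.9))
V_stall = √7157 = 84.6 m/s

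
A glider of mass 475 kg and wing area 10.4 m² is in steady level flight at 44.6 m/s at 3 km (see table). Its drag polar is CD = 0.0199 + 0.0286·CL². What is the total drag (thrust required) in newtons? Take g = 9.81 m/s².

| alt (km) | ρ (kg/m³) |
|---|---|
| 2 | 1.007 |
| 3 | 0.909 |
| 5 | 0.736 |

At 3 km, from the table: ρ = 0.909 kg/m³.
Weight W = mg = 475 × 9.81 = 4659.8 N; in level flight L = W.
Dynamic pressure q = 0.5 × 0.909 × 44.6² = 904.1 Pa.
CL = 2W/(ρv²S) = 2×4659.8/(0.909×44.6²×10.4) = 0.4956.
CD = 0.0199 + 0.0286 × 0.4956² = 0.02692.
D = q·S·CD = 904.1 × 10.4 × 0.02692 = 253.2 N

D = 253 N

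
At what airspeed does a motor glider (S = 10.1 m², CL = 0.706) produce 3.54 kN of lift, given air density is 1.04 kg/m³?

v = 30.9 m/s

L = ½ρv²S·CL ⇒ v = √(2L/(ρ·S·CL))
v = √(2 × 3540 / (1.04 × 10.1 × 0.706)) = √954.7 = 30.9 m/s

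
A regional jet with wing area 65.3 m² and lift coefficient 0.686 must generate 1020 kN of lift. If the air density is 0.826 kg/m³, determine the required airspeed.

L = ½ρv²S·CL ⇒ v = √(2L/(ρ·S·CL))
v = √(2 × 1.02×10^6 / (0.826 × 65.3 × 0.686)) = √55130 = 235 m/s

v = 235 m/s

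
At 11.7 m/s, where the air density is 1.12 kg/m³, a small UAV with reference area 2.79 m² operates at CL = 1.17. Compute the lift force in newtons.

L = 250 N

Dynamic pressure q = ½ρv² = ½ × 1.12 × 11.7² = 76.66 Pa.
L = q·S·CL = 76.66 × 2.79 × 1.17 = 250 N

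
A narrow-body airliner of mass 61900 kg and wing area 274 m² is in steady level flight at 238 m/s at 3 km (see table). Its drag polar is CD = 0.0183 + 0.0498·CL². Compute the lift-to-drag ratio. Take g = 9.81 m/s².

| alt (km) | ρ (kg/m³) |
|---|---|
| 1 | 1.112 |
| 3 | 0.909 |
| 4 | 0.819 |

L/D = 4.61

At 3 km, from the table: ρ = 0.909 kg/m³.
In steady level flight, lift balances weight: W = mg = 61900 × 9.81 = 6.0724×10^5 N.
q = ½ρv² = ½ × 0.909 × 238² = 25740 Pa.
CL = 2W/(ρv²S) = 2×6.0724×10^5/(0.909×238²×274) = 0.08608.
CD = 0.0183 + 0.0498 × 0.08608² = 0.01867.
L/D = CL/CD = 0.08608 / 0.01867 = 4.61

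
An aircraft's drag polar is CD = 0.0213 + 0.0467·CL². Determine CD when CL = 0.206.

CD = 0.0233

CD = 0.0213 + 0.0467 × 0.206² = 0.0213 + 0.001982 = 0.0233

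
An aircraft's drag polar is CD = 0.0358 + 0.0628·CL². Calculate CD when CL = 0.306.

CD = 0.0417

CD = 0.0358 + 0.0628 × 0.306² = 0.0358 + 0.00588 = 0.0417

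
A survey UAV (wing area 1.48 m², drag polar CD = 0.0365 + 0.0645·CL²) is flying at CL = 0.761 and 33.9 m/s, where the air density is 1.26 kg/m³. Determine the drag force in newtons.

D = 79.1 N

CD = 0.0365 + 0.0645 × 0.761² = 0.07385
D = ½ρv²S·CD = ½ × 1.26 × 33.9² × 1.48 × 0.07385 = 79.1 N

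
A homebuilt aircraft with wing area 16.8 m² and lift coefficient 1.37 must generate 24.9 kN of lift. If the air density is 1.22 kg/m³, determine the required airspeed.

L = ½ρv²S·CL ⇒ v = √(2L/(ρ·S·CL))
v = √(2 × 24900 / (1.22 × 16.8 × 1.37)) = √1774 = 42.1 m/s

v = 42.1 m/s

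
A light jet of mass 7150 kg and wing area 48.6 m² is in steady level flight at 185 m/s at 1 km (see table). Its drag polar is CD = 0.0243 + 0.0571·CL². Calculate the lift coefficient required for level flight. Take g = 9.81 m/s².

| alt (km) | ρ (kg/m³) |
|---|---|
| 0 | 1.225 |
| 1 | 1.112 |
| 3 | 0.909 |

CL = 0.0758

At 1 km, from the table: ρ = 1.112 kg/m³.
Level flight ⇒ L = W = m·g = 7150 × 9.81 = 70142 N.
Dynamic pressure q = 0.5 × 1.112 × 185² = 19030 Pa.
CL = 2W/(ρv²S) = 2×70142/(1.112×185²×48.6) = 0.07584.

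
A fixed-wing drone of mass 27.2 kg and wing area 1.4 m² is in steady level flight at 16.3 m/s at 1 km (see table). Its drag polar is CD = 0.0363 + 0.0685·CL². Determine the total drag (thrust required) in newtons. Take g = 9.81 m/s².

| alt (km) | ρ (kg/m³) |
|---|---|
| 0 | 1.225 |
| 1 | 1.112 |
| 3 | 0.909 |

D = 31.1 N

At 1 km, from the table: ρ = 1.112 kg/m³.
Level flight ⇒ L = W = m·g = 27.2 × 9.81 = 266.83 N.
q = ½ρv² = ½ × 1.112 × 16.3² = 147.7 Pa.
CL = W/(q·S) = 266.83 / (147.7 × 1.4) = 1.29.
CD = 0.0363 + 0.0685 × 1.29² = 0.1503.
D = q·S·CD = 147.7 × 1.4 × 0.1503 = 31.09 N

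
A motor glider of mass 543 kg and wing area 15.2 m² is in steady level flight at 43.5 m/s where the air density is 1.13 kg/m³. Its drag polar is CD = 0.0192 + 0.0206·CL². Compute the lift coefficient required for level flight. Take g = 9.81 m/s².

CL = 0.328

In steady level flight, lift balances weight: W = mg = 543 × 9.81 = 5326.8 N.
q = ½ρv² = ½ × 1.13 × 43.5² = 1069 Pa.
Required CL = L/(qS) = 5326.8/(1069·15.2) = 0.3278.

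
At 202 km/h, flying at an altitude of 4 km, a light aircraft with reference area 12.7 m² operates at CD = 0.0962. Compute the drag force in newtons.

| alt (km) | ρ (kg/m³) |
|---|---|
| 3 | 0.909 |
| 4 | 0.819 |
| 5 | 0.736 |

D = 1580 N

At 4 km, from the table: ρ = 0.819 kg/m³.
Convert speed: v = 202 km/h ÷ 3.6 = 56.11 m/s.
D = ½ρv²S·CD = ½ × 0.819 × 56.11² × 12.7 × 0.0962 = 1580 N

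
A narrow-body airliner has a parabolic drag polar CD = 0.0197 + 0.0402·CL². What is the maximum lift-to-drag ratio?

For CD = CD0 + K·CL², (L/D)max occurs at CL* = √(CD0/K) and equals 1/(2√(K·CD0)).
(L/D)max = 1/(2√(0.0402 × 0.0197)) = 1/(2 × 0.02814) = 17.8

(L/D)max = 17.8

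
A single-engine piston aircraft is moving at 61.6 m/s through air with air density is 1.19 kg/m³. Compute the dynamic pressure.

q = 2260 Pa

q = ½ρv² = ½ × 1.19 × 61.6² = 2260 Pa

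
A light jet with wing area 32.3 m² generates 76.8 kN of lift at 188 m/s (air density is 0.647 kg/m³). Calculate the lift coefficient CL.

From L = ½ρv²S·CL, rearranging gives CL = 2L/(ρv²S).
CL = 2 × 76800 / (0.647 × 188² × 32.3) = 0.208

CL = 0.208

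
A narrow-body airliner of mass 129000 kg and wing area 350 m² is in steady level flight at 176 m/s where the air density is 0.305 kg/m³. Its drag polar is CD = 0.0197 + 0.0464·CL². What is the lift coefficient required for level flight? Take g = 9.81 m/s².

CL = 0.765

In steady level flight, lift balances weight: W = mg = 129000 × 9.81 = 1.2655×10^6 N.
Dynamic pressure q = 0.5 × 0.305 × 176² = 4724 Pa.
CL = W/(q·S) = 1.2655×10^6 / (4724 × 350) = 0.7654.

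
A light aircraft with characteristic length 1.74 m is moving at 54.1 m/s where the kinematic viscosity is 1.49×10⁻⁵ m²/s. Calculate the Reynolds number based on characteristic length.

Re = v·c/ν = 54.1 × 1.74 / (1.49×10⁻⁵) = 6.32×10^6

Re = 6.32×10^6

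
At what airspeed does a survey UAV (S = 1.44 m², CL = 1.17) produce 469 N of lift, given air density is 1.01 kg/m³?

v = 23.5 m/s

L = ½ρv²S·CL ⇒ v = √(2L/(ρ·S·CL))
v = √(2 × 469 / (1.01 × 1.44 × 1.17)) = √551.2 = 23.5 m/s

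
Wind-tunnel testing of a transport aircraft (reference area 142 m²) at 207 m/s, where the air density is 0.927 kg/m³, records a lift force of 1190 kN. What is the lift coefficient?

CL = 0.422

From L = ½ρv²S·CL, rearranging gives CL = 2L/(ρv²S).
CL = 2 × 1.19×10^6 / (0.927 × 207² × 142) = 0.422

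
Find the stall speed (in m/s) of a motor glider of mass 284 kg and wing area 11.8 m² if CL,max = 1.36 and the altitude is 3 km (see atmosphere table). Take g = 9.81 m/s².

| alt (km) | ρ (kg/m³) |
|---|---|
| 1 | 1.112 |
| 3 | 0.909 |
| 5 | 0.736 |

At 3 km, from the table: ρ = 0.909 kg/m³.
Stall occurs when L = W at CL,max. W = mg = 284 × 9.81 = 2786 N.
V_stall = √(2W/(ρ·S·CL,max)) = √(2 × 2786 / (0.909 × 11.8 × 1.36))
V_stall = √382 = 19.5 m/s

V_stall = 19.5 m/s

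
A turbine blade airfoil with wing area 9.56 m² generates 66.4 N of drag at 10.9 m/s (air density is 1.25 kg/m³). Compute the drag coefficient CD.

From D = ½ρv²S·CD, rearranging gives CD = 2D/(ρv²S).
CD = 2 × 66.4 / (1.25 × 10.9² × 9.56) = 0.0935

CD = 0.0935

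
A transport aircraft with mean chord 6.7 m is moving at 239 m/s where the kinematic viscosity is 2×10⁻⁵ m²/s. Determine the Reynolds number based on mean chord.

Re = v·c/ν = 239 × 6.7 / (2×10⁻⁵) = 8.01×10^7

Re = 8.01×10^7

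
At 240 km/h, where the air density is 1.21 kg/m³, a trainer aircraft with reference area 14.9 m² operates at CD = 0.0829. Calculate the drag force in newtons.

D = 3320 N

Convert speed: v = 240 km/h ÷ 3.6 = 66.67 m/s.
Dynamic pressure q = ½ρv² = ½ × 1.21 × 66.67² = 2689 Pa.
D = q·S·CD = 2689 × 14.9 × 0.0829 = 3320 N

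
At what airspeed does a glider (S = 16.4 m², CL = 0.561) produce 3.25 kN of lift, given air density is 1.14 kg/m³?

L = ½ρv²S·CL ⇒ v = √(2L/(ρ·S·CL))
v = √(2 × 3250 / (1.14 × 16.4 × 0.561)) = √619.7 = 24.9 m/s

v = 24.9 m/s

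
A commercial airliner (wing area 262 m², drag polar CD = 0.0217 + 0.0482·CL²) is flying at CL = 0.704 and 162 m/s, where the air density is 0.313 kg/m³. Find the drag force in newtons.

CD = 0.0217 + 0.0482 × 0.704² = 0.04559
D = ½ρv²S·CD = ½ × 0.313 × 162² × 262 × 0.04559 = 49100 N

D = 49100 N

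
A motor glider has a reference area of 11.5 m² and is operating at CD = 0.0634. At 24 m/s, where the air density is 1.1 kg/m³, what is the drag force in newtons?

Dynamic pressure q = ½ρv² = ½ × 1.1 × 24² = 316.8 Pa.
D = q·S·CD = 316.8 × 11.5 × 0.0634 = 231 N

D = 231 N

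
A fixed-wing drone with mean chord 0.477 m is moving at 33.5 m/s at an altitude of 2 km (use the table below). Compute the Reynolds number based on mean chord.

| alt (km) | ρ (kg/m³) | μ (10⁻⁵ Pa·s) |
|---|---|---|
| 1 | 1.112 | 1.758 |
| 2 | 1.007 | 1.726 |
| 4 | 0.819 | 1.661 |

At 2 km, from the table: ρ = 1.007 kg/m³, μ = 1.726×10⁻⁵ Pa·s.
Re = ρ·v·c/μ = 1.007 × 33.5 × 0.477 / (1.726×10⁻⁵) = 9.32×10^5

Re = 9.32×10^5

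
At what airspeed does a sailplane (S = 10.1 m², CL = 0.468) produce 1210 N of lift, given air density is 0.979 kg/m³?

L = ½ρv²S·CL ⇒ v = √(2L/(ρ·S·CL))
v = √(2 × 1210 / (0.979 × 10.1 × 0.468)) = √523 = 22.9 m/s

v = 22.9 m/s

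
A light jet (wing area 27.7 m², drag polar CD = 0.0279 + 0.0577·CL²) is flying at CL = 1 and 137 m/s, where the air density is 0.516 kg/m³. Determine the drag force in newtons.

CD = 0.0279 + 0.0577 × 1² = 0.0856
D = ½ρv²S·CD = ½ × 0.516 × 137² × 27.7 × 0.0856 = 11500 N

D = 11500 N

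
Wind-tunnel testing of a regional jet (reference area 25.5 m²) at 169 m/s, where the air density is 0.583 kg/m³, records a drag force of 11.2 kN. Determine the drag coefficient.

CD = 0.0528

From D = ½ρv²S·CD, rearranging gives CD = 2D/(ρv²S).
CD = 2 × 11200 / (0.583 × 169² × 25.5) = 0.0528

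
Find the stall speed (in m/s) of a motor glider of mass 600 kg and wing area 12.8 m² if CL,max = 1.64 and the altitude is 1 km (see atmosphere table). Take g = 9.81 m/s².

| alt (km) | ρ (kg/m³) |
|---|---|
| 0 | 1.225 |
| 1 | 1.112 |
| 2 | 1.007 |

At 1 km, from the table: ρ = 1.112 kg/m³.
Weight W = mg = 600 × 9.81 = 5886 N.
V_stall = √(2W/(ρ·S·CL,max)) = √(2 × 5886 / (1.112 × 12.8 × 1.64))
V_stall = √504.3 = 22.5 m/s

V_stall = 22.5 m/s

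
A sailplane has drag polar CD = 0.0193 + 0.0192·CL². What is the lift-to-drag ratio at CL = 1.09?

CD = 0.0193 + 0.0192 × 1.09² = 0.04211
L/D = CL/CD = 1.09 / 0.04211 = 25.9

L/D = 25.9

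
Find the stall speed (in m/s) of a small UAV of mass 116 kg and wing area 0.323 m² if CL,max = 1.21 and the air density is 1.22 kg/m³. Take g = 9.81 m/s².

V_stall = 69.1 m/s

Stall occurs when L = W at CL,max. W = mg = 116 × 9.81 = 1138 N.
From L = ½ρV²S·CL,max = W: V_stall = √(2W/(ρSCL,max)) = √(2·1138/(1.22·0.323·1.21))
V_stall = √4773 = 69.1 m/s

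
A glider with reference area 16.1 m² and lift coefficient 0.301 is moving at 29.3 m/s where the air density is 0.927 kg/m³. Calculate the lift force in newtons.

L = 1930 N

L = ½ρv²S·CL = ½ × 0.927 × 29.3² × 16.1 × 0.301 = 1930 N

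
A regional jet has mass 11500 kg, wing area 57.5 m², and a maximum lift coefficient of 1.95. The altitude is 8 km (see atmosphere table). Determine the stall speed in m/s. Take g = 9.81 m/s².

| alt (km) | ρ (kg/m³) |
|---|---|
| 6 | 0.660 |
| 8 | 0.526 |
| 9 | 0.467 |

At 8 km, from the table: ρ = 0.526 kg/m³.
At stall, lift equals weight: L = W = m·g = 11500 × 9.81 = 1.128×10^5 N.
V_stall = √(2W/(ρ·S·CL,max)) = √(2 × 1.128×10^5 / (0.526 × 57.5 × 1.95))
V_stall = √3826 = 61.9 m/s

V_stall = 61.9 m/s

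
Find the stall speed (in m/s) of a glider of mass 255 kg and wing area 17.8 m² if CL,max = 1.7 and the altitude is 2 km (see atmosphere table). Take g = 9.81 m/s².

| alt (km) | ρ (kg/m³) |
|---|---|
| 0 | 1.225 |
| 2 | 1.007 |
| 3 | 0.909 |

V_stall = 12.8 m/s

At 2 km, from the table: ρ = 1.007 kg/m³.
At stall, lift equals weight: L = W = m·g = 255 × 9.81 = 2502 N.
V_stall = √(2W/(ρ·S·CL,max)) = √(2 × 2502 / (1.007 × 17.8 × 1.7))
V_stall = √164.2 = 12.8 m/s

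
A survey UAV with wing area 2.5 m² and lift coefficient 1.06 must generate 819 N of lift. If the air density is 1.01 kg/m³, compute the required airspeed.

v = 24.7 m/s

L = ½ρv²S·CL ⇒ v = √(2L/(ρ·S·CL))
v = √(2 × 819 / (1.01 × 2.5 × 1.06)) = √612 = 24.7 m/s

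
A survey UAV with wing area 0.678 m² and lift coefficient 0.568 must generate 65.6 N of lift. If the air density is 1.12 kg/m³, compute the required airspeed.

L = ½ρv²S·CL ⇒ v = √(2L/(ρ·S·CL))
v = √(2 × 65.6 / (1.12 × 0.678 × 0.568)) = √304.2 = 17.4 m/s

v = 17.4 m/s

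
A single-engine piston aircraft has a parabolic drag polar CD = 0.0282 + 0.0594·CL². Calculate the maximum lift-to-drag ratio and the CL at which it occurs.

For CD = CD0 + K·CL², (L/D)max occurs at CL* = √(CD0/K) and equals 1/(2√(K·CD0)).
(L/D)max = 1/(2√(0.0594 × 0.0282)) = 1/(2 × 0.04093) = 12.2
CL* = √(0.0282/0.0594) = 0.689

(L/D)max = 12.2, at CL = 0.689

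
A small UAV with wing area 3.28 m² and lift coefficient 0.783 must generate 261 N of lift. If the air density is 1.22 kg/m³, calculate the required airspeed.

v = 12.9 m/s

L = ½ρv²S·CL ⇒ v = √(2L/(ρ·S·CL))
v = √(2 × 261 / (1.22 × 3.28 × 0.783)) = √166.6 = 12.9 m/s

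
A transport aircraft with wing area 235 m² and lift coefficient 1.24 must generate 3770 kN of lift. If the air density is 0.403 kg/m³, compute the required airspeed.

L = ½ρv²S·CL ⇒ v = √(2L/(ρ·S·CL))
v = √(2 × 3.77×10^6 / (0.403 × 235 × 1.24)) = √64210 = 253 m/s

v = 253 m/s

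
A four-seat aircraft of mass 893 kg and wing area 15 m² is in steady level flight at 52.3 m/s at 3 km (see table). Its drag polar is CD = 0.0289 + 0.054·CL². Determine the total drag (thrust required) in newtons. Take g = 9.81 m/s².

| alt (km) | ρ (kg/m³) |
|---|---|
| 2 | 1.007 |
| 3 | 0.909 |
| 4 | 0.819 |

D = 761 N

At 3 km, from the table: ρ = 0.909 kg/m³.
In steady level flight, lift balances weight: W = mg = 893 × 9.81 = 8760.3 N.
Dynamic pressure q = 0.5 × 0.909 × 52.3² = 1243 Pa.
CL = W/(q·S) = 8760.3 / (1243 × 15) = 0.4698.
CD = 0.0289 + 0.054 × 0.4698² = 0.04082.
D = q·S·CD = 1243 × 15 × 0.04082 = 761.2 N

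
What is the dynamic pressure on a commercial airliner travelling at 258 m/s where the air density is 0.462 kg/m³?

q = 15400 Pa

q = ½ρv² = ½ × 0.462 × 258² = 15400 Pa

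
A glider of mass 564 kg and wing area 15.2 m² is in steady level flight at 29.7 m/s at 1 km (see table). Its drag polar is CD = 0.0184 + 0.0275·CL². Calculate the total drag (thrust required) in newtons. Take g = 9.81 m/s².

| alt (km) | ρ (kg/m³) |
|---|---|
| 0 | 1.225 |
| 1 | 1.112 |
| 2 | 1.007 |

At 1 km, from the table: ρ = 1.112 kg/m³.
In steady level flight, lift balances weight: W = mg = 564 × 9.81 = 5532.8 N.
q = ½ρv² = ½ × 1.112 × 29.7² = 490.4 Pa.
Required CL = L/(qS) = 5532.8/(490.4·15.2) = 0.7422.
CD = 0.0184 + 0.0275 × 0.7422² = 0.03355.
D = q·S·CD = 490.4 × 15.2 × 0.03355 = 250.1 N

D = 250 N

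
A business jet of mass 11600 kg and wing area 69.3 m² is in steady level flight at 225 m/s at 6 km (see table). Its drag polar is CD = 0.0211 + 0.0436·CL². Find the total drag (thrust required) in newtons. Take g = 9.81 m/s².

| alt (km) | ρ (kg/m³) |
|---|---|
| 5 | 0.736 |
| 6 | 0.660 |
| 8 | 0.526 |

At 6 km, from the table: ρ = 0.660 kg/m³.
Level flight ⇒ L = W = m·g = 11600 × 9.81 = 1.138×10^5 N.
q = ½ρv² = ½ × 0.66 × 225² = 16710 Pa.
Required CL = L/(qS) = 1.138×10^5/(16710·69.3) = 0.09829.
CD = 0.0211 + 0.0436 × 0.09829² = 0.02152.
D = q·S·CD = 16710 × 69.3 × 0.02152 = 24920 N

D = 24900 N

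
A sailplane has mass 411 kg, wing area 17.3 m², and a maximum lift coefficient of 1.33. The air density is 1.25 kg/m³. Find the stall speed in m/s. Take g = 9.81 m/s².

At stall, lift equals weight: L = W = m·g = 411 × 9.81 = 4032 N.
V_stall = √(2W/(ρ·S·CL,max)) = √(2 × 4032 / (1.25 × 17.3 × 1.33))
V_stall = √280.4 = 16.7 m/s

V_stall = 16.7 m/s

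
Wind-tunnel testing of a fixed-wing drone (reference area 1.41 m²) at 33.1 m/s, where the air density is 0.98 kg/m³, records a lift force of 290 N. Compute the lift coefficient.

CL = 0.383

From L = ½ρv²S·CL, rearranging gives CL = 2L/(ρv²S).
CL = 2 × 290 / (0.98 × 33.1² × 1.41) = 0.383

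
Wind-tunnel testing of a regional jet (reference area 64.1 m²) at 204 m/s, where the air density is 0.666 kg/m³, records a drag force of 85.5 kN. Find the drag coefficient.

CD = 0.0963

From D = ½ρv²S·CD, rearranging gives CD = 2D/(ρv²S).
CD = 2 × 85500 / (0.666 × 204² × 64.1) = 0.0963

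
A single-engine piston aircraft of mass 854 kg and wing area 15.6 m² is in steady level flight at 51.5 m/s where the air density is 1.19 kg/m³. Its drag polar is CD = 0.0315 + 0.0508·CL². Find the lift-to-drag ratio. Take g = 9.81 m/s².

In steady level flight, lift balances weight: W = mg = 854 × 9.81 = 8377.7 N.
q = ½ρv² = ½ × 1.19 × 51.5² = 1578 Pa.
Required CL = L/(qS) = 8377.7/(1578·15.6) = 0.3403.
CD = 0.0315 + 0.0508 × 0.3403² = 0.03738.
L/D = CL/CD = 0.3403 / 0.03738 = 9.1

L/D = 9.1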